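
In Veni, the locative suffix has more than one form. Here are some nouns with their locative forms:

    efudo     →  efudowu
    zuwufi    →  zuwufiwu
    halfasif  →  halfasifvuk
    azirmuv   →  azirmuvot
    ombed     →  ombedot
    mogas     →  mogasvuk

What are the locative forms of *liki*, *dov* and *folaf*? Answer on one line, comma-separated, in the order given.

likiwu, dovot, folafvuk

The pattern is voicing of the final sound: -vuk when the stem ends in a voiceless consonant (*halfasif*, *mogas*); -ot when the stem ends in a voiced consonant (*azirmuv*, *ombed*); -wu when the stem ends in a vowel (*efudo*, *zuwufi*).
*liki* — final sound /i/ (a vowel) → -wu → *likiwu*.
The final sound of *dov* is /v/, which is a voiced consonant, so the suffix is -ot, giving *dovot*.
*folaf* — final sound /f/ (a voiceless consonant) → -vuk → *folafvuk*.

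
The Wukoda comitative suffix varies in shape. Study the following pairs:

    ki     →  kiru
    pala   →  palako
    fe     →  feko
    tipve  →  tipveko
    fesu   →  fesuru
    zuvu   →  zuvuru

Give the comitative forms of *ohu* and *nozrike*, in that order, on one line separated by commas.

The suffix is conditioned by the last vowel: -ru when the last vowel of the stem is a high vowel (*ki*, *fesu*, *zuvu*); -ko when the last vowel of the stem is a non-high vowel (*pala*, *fe*, *tipve*).
Since the last vowel of *ohu* is /u/ (a high vowel), it takes -ru, giving *ohuru*.
The last vowel of *nozrike* is /e/, which is a non-high vowel, so the suffix is -ko, giving *nozrikeko*.

ohuru, nozrikeko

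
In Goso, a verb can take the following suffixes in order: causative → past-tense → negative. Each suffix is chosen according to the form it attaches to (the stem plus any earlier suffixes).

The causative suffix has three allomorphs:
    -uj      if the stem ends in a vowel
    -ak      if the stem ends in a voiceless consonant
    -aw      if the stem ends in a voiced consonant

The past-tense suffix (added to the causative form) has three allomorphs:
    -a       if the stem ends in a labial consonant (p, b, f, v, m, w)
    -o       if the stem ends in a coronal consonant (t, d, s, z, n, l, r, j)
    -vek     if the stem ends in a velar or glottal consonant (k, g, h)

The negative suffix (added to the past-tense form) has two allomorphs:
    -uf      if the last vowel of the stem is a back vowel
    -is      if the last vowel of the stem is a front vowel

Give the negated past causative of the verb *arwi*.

arwiujouf

The final sound of *arwi* is /i/, which is a vowel, so the causative suffix is -uj, giving *arwiuj*.
The causative form *arwiuj* — final consonant /j/ (coronal) → -o → *arwiujo*.
The past-tense form *arwiujo* — last vowel /o/ (a back vowel) → -uf → *arwiujouf*.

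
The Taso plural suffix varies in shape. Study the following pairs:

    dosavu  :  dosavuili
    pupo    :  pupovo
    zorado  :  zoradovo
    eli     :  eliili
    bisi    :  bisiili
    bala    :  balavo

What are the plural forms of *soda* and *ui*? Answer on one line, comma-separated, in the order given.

sodavo, uiili

The suffix is conditioned by the last vowel: -ili when the last vowel of the stem is a high vowel (*dosavu*, *eli*, *bisi*); -vo when the last vowel of the stem is a non-high vowel (*pupo*, *zorado*, *bala*).
*soda*: last vowel = /a/, a non-high vowel → -vo → *sodavo*.
Since the last vowel of *ui* is /i/ (a high vowel), it takes -ili, giving *uiili*.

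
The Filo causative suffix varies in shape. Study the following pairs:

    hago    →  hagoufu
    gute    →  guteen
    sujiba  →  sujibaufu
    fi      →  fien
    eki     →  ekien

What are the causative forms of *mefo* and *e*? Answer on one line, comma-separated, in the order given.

mefoufu, een

The suffix is conditioned by the last vowel: -en when the last vowel of the stem is a front vowel (*gute*, *fi*, *eki*); -ufu when the last vowel of the stem is a back vowel (*hago*, *sujiba*).
*mefo* — last vowel /o/ (a back vowel) → -ufu → *mefoufu*.
Since the last vowel of *e* is /e/ (a front vowel), it takes -en, giving *een*.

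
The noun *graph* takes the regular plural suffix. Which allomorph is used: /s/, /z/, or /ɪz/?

The stem *graph* ends in a voiceless non-sibilant consonant.
The plural suffix surfaces as /ɪz/ after sibilants, /s/ after other voiceless consonants, and /z/ after other voiced sounds.
So the plural -s on *graph* is pronounced /s/.

/s/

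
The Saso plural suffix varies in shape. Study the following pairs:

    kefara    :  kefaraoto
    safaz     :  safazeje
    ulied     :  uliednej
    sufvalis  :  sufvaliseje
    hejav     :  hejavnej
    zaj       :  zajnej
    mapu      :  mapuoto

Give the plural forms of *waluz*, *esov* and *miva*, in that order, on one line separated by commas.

The pattern is sibilance of the final sound: -eje when the stem ends in a sibilant (*safaz*, *sufvalis*); -nej when the stem ends in a non-sibilant consonant (*ulied*, *hejav*, *zaj*); -oto when the stem ends in a vowel (*kefara*, *mapu*).
*waluz*: final sound = /z/, a sibilant → -eje → *waluzeje*.
*esov*: final sound = /v/, a non-sibilant consonant → -nej → *esovnej*.
The final sound of *miva* is /a/, which is a vowel, so the suffix is -oto, giving *mivaoto*.

waluzeje, esovnej, mivaoto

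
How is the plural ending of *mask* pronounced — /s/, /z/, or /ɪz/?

The stem *mask* ends in a voiceless non-sibilant consonant.
The plural suffix surfaces as /ɪz/ after sibilants, /s/ after other voiceless consonants, and /z/ after other voiced sounds.
So the plural -s on *mask* is pronounced /s/.

/s/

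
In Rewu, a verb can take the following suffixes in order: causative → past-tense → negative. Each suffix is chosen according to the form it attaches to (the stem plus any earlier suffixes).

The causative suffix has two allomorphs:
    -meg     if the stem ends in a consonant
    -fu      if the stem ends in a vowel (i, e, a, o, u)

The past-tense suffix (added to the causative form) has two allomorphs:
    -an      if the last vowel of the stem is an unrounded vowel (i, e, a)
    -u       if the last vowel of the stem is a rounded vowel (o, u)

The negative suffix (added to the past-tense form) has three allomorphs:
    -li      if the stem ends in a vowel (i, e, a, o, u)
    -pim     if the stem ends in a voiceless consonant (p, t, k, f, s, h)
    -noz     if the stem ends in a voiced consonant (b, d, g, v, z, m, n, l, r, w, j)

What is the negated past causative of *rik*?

Since the final sound of *rik* is /k/ (a consonant), it takes -meg, giving *rikmeg*.
The last vowel of the causative form *rikmeg* is /e/, which is an unrounded vowel, so the past-tense suffix is -an, giving *rikmegan*.
The past-tense form *rikmegan*: final sound = /n/, a voiced consonant → -noz → *rikmegannoz*.

rikmegannoz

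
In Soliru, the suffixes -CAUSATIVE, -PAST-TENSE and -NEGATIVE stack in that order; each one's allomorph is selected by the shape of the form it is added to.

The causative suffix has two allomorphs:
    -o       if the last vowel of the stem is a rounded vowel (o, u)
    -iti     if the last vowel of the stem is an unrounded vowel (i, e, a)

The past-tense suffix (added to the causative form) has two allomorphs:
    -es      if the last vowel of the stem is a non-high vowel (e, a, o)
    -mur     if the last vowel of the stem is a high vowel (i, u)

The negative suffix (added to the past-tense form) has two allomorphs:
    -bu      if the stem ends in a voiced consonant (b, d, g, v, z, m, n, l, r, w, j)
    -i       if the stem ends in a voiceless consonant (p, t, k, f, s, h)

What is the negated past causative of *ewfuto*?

*ewfuto* — last vowel /o/ (a rounded vowel) → -o → *ewfutoo*.
Since the last vowel of the causative form *ewfutoo* is /o/ (a non-high vowel), it takes -es, giving *ewfutooes*.
The past-tense form *ewfutooes*: final consonant = /s/, voiceless → -i → *ewfutooesi*.

ewfutooesi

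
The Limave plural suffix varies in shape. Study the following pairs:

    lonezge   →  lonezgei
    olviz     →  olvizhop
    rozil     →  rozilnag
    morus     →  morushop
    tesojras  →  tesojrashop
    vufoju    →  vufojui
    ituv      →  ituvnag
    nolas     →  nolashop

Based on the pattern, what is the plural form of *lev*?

levnag

The pattern is sibilance of the final sound: -hop when the stem ends in a sibilant (*olviz*, *morus*, *tesojras*, *nolas*); -nag when the stem ends in a non-sibilant consonant (*rozil*, *ituv*); -i when the stem ends in a vowel (*lonezge*, *vufoju*).
*lev*: final sound = /v/, a non-sibilant consonant → -nag → *levnag*.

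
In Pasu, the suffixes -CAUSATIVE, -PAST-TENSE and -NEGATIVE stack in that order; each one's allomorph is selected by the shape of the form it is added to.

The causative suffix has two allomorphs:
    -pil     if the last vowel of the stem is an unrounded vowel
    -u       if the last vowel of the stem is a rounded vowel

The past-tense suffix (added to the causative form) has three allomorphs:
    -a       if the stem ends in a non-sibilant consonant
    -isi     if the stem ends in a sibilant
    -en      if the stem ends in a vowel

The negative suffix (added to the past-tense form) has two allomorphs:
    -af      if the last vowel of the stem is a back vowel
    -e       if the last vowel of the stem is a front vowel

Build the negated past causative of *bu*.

buuene

Since the last vowel of *bu* is /u/ (a rounded vowel), it takes -u, giving *buu*.
Since the final sound of the causative form *buu* is /u/ (a vowel), it takes -en, giving *buuen*.
The past-tense form *buuen* — last vowel /e/ (a front vowel) → -e → *buuene*.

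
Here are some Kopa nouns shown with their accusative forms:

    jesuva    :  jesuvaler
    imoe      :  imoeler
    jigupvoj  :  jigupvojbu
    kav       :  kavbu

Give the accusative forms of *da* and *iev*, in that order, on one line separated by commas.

The alternation tracks the final sound of the stem — -bu when the stem ends in a consonant (*jigupvoj*, *kav*); -ler when the stem ends in a vowel (*jesuva*, *imoe*).
Since the final sound of *da* is /a/ (a vowel), it takes -ler, giving *daler*.
The final sound of *iev* is /v/, which is a consonant, so the suffix is -bu, giving *ievbu*.

daler, ievbu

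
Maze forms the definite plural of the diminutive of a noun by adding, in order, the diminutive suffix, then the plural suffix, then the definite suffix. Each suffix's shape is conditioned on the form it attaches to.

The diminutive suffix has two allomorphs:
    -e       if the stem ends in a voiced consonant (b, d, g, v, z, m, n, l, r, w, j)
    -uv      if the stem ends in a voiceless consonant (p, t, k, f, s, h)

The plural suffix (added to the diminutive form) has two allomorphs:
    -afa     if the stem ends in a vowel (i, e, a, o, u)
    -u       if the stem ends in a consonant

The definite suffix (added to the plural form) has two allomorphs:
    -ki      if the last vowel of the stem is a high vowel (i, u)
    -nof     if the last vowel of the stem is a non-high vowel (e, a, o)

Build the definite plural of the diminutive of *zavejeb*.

zavejebeafanof

Since the final consonant of *zavejeb* is /b/ (voiced), it takes -e, giving *zavejebe*.
The final sound of the diminutive form *zavejebe* is /e/, which is a vowel, so the plural suffix is -afa, giving *zavejebeafa*.
The plural form *zavejebeafa*: last vowel = /a/, a non-high vowel → -nof → *zavejebeafanof*.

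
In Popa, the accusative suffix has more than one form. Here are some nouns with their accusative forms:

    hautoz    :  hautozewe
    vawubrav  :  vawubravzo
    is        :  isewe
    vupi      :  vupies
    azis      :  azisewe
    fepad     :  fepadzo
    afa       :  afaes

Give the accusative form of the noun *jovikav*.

Looking at the final sound of each stem: -ewe when the stem ends in a sibilant (*hautoz*, *is*, *azis*); -zo when the stem ends in a non-sibilant consonant (*vawubrav*, *fepad*); -es when the stem ends in a vowel (*vupi*, *afa*).
*jovikav*: final sound = /v/, a non-sibilant consonant → -zo → *jovikavzo*.

jovikavzo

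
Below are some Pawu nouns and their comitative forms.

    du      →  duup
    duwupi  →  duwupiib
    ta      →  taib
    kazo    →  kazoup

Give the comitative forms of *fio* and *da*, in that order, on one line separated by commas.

The pattern is rounding harmony: -up when the last vowel of the stem is a rounded vowel (*du*, *kazo*); -ib when the last vowel of the stem is an unrounded vowel (*duwupi*, *ta*).
*fio*: last vowel = /o/, a rounded vowel → -up → *fioup*.
*da*: last vowel = /a/, an unrounded vowel → -ib → *daib*.

fioup, daib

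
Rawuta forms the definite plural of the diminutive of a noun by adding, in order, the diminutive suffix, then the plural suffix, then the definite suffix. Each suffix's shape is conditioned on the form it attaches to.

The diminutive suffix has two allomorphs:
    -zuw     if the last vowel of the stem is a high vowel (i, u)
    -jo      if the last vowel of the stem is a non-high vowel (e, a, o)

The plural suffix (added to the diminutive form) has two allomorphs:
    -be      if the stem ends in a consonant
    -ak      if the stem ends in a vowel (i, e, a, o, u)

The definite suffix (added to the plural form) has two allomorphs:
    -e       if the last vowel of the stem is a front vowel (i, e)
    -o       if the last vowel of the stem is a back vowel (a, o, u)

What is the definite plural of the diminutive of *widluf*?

Since the last vowel of *widluf* is /u/ (a high vowel), it takes -zuw, giving *widlufzuw*.
The diminutive form *widlufzuw*: final sound = /w/, a consonant → -be → *widlufzuwbe*.
The last vowel of the plural form *widlufzuwbe* is /e/, which is a front vowel, so the definite suffix is -e, giving *widlufzuwbee*.

widlufzuwbee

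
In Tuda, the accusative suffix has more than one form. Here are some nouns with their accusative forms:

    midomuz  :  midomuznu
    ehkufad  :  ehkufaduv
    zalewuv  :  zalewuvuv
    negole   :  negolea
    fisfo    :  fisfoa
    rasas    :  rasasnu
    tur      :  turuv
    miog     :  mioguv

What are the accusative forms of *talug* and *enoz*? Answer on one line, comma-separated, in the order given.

The alternation tracks the final sound of the stem — -nu when the stem ends in a sibilant (*midomuz*, *rasas*); -uv when the stem ends in a non-sibilant consonant (*ehkufad*, *zalewuv*, *tur*, *miog*); -a when the stem ends in a vowel (*negole*, *fisfo*).
Since the final sound of *talug* is /g/ (a non-sibilant consonant), it takes -uv, giving *taluguv*.
The final sound of *enoz* is /z/, which is a sibilant, so the suffix is -nu, giving *enoznu*.

taluguv, enoznu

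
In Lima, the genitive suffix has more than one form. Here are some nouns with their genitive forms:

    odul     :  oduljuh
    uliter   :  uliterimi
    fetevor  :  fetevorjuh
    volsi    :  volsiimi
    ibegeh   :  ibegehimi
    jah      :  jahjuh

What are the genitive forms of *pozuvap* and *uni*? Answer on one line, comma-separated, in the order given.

The pattern is front/back vowel harmony: -imi when the last vowel of the stem is a front vowel (*uliter*, *volsi*, *ibegeh*); -juh when the last vowel of the stem is a back vowel (*odul*, *fetevor*, *jah*).
*pozuvap*: last vowel = /a/, a back vowel → -juh → *pozuvapjuh*.
*uni* — last vowel /i/ (a front vowel) → -imi → *uniimi*.

pozuvapjuh, uniimi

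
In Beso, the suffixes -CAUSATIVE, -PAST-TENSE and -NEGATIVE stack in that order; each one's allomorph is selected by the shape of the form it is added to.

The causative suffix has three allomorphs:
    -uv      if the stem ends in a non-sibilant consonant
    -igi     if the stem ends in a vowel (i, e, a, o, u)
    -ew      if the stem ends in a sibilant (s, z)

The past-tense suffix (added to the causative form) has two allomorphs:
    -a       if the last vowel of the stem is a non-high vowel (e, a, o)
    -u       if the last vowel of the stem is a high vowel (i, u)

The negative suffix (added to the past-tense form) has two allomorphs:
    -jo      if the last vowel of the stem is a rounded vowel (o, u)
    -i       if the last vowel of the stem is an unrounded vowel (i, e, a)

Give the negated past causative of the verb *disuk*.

disukuvujo

*disuk*: final sound = /k/, a non-sibilant consonant → -uv → *disukuv*.
The causative form *disukuv* — last vowel /u/ (a high vowel) → -u → *disukuvu*.
The past-tense form *disukuvu* — last vowel /u/ (a rounded vowel) → -jo → *disukuvujo*.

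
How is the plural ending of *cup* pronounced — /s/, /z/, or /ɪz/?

/s/

The stem *cup* ends in a voiceless non-sibilant consonant.
The plural suffix surfaces as /ɪz/ after sibilants, /s/ after other voiceless consonants, and /z/ after other voiced sounds.
So the plural -s on *cup* is pronounced /s/.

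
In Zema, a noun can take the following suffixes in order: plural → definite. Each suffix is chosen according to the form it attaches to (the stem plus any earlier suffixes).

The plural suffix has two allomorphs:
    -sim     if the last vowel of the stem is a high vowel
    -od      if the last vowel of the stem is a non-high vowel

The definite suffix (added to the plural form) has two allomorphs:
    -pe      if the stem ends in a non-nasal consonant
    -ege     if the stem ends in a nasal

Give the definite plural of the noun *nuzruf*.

*nuzruf*: last vowel = /u/, a high vowel → -sim → *nuzrufsim*.
The plural form *nuzrufsim*: final consonant = /m/, a nasal → -ege → *nuzrufsimege*.

nuzrufsimege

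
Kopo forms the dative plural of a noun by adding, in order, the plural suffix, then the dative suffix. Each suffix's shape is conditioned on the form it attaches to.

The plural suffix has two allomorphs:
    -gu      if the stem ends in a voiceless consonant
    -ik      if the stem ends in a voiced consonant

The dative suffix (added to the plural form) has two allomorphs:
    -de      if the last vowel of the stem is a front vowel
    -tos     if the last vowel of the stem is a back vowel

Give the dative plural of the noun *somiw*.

The final consonant of *somiw* is /w/, which is voiced, so the plural suffix is -ik, giving *somiwik*.
Since the last vowel of the plural form *somiwik* is /i/ (a front vowel), it takes -de, giving *somiwikde*.

somiwikde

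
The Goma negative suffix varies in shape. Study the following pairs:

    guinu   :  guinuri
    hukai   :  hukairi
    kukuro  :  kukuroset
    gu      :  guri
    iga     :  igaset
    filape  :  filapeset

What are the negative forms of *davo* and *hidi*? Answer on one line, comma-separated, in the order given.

davoset, hidiri

The alternation tracks the last vowel of the stem — -ri when the last vowel of the stem is a high vowel (*guinu*, *hukai*, *gu*); -set when the last vowel of the stem is a non-high vowel (*kukuro*, *iga*, *filape*).
*davo* — last vowel /o/ (a non-high vowel) → -set → *davoset*.
The last vowel of *hidi* is /i/, which is a high vowel, so the suffix is -ri, giving *hidiri*.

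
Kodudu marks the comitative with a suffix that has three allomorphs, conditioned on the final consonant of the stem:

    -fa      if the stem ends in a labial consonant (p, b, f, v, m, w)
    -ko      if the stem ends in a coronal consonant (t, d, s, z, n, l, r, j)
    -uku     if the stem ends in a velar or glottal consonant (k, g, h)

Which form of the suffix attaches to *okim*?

*okim* — final consonant /m/ (labial) → -fa.

-fa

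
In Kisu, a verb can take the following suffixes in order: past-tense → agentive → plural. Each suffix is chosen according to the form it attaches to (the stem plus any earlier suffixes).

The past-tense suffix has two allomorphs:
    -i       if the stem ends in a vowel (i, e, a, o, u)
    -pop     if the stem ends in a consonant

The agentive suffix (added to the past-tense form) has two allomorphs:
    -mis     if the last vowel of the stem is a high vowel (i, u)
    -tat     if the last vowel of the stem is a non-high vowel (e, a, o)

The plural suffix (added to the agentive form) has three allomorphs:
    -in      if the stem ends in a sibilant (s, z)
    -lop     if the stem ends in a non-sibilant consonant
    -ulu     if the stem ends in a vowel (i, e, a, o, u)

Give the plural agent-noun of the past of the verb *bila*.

bilaimisin

*bila* — final sound /a/ (a vowel) → -i → *bilai*.
Since the last vowel of the past-tense form *bilai* is /i/ (a high vowel), it takes -mis, giving *bilaimis*.
The agentive form *bilaimis*: final sound = /s/, a sibilant → -in → *bilaimisin*.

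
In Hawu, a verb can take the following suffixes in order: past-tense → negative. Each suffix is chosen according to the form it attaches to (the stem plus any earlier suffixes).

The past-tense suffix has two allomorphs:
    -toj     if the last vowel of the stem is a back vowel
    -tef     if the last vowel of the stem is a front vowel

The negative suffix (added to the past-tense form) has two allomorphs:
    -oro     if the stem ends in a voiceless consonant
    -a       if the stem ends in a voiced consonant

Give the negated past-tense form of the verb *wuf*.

Since the last vowel of *wuf* is /u/ (a back vowel), it takes -toj, giving *wuftoj*.
Since the final consonant of the past-tense form *wuftoj* is /j/ (voiced), it takes -a, giving *wuftoja*.

wuftoja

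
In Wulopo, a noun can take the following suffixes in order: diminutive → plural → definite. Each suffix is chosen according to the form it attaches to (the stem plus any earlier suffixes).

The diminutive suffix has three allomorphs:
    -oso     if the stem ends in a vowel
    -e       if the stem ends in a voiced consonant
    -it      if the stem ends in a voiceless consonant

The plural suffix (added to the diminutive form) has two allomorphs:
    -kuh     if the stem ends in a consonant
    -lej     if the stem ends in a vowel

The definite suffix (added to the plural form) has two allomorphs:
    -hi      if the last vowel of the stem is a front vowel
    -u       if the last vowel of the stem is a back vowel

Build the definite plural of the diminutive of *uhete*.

uheteosolejhi

The final sound of *uhete* is /e/, which is a vowel, so the diminutive suffix is -oso, giving *uheteoso*.
Since the final sound of the diminutive form *uheteoso* is /o/ (a vowel), it takes -lej, giving *uheteosolej*.
The plural form *uheteosolej* — last vowel /e/ (a front vowel) → -hi → *uheteosolejhi*.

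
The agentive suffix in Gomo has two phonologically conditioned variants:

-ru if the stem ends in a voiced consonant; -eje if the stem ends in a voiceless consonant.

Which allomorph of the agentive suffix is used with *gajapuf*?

-eje

*gajapuf*: final consonant = /f/, voiceless → -eje.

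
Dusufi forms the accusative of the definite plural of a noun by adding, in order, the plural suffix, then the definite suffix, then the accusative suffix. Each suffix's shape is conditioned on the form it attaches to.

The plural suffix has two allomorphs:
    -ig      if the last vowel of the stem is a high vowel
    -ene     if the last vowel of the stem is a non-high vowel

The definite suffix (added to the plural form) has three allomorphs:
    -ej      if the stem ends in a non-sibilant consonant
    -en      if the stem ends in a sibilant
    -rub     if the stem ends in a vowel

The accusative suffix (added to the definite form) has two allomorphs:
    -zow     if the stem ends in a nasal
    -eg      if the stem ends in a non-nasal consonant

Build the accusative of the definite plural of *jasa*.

The last vowel of *jasa* is /a/, which is a non-high vowel, so the plural suffix is -ene, giving *jasaene*.
The plural form *jasaene* — final sound /e/ (a vowel) → -rub → *jasaenerub*.
The definite form *jasaenerub* — final consonant /b/ (non-nasal) → -eg → *jasaenerubeg*.

jasaenerubeg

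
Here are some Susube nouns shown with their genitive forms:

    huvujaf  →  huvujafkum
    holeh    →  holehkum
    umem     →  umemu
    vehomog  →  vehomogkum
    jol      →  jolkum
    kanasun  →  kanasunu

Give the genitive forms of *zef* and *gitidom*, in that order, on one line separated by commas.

The suffix is conditioned by the final consonant: -u when the stem ends in a nasal (*umem*, *kanasun*); -kum when the stem ends in a non-nasal consonant (*huvujaf*, *holeh*, *vehomog*, *jol*).
The final consonant of *zef* is /f/, which is non-nasal, so the suffix is -kum, giving *zefkum*.
*gitidom*: final consonant = /m/, a nasal → -u → *gitidomu*.

zefkum, gitidomu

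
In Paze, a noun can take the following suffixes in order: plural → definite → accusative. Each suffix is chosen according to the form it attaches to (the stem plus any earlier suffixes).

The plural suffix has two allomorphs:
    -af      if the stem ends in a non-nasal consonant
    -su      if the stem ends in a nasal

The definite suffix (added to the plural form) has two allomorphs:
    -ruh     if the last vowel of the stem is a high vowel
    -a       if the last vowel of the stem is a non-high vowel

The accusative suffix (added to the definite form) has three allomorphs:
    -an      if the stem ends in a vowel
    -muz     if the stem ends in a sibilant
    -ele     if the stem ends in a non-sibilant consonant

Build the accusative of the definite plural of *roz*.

rozafaan

*roz*: final consonant = /z/, non-nasal → -af → *rozaf*.
The plural form *rozaf*: last vowel = /a/, a non-high vowel → -a → *rozafa*.
Since the final sound of the definite form *rozafa* is /a/ (a vowel), it takes -an, giving *rozafaan*.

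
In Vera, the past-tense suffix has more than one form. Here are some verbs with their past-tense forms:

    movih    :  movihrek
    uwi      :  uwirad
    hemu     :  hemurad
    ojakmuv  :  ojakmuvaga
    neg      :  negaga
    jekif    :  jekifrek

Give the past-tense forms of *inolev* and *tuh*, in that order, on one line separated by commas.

The pattern is voicing of the final sound: -rek when the stem ends in a voiceless consonant (*movih*, *jekif*); -aga when the stem ends in a voiced consonant (*ojakmuv*, *neg*); -rad when the stem ends in a vowel (*uwi*, *hemu*).
Since the final sound of *inolev* is /v/ (a voiced consonant), it takes -aga, giving *inolevaga*.
Since the final sound of *tuh* is /h/ (a voiceless consonant), it takes -rek, giving *tuhrek*.

inolevaga, tuhrek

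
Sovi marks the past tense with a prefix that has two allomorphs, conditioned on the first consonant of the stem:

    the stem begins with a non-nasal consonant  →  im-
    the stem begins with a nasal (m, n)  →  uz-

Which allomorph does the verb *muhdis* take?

*muhdis* — first consonant /m/ (a nasal) → uz-.

uz-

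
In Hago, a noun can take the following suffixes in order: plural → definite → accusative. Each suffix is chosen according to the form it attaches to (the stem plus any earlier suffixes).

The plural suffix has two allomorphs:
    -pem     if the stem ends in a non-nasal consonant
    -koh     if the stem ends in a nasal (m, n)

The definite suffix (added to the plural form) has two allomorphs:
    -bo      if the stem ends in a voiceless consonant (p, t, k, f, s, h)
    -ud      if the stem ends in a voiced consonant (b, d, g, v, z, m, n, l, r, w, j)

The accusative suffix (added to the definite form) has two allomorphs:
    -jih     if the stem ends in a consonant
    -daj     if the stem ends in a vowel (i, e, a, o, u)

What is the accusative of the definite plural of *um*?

The final consonant of *um* is /m/, which is a nasal, so the plural suffix is -koh, giving *umkoh*.
The final consonant of the plural form *umkoh* is /h/, which is voiceless, so the definite suffix is -bo, giving *umkohbo*.
The definite form *umkohbo*: final sound = /o/, a vowel → -daj → *umkohbodaj*.

umkohbodaj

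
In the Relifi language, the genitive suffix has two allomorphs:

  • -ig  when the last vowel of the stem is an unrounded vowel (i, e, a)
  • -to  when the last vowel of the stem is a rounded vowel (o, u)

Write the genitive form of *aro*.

aroto

*aro* — last vowel /o/ (a rounded vowel) → -to → *aroto*.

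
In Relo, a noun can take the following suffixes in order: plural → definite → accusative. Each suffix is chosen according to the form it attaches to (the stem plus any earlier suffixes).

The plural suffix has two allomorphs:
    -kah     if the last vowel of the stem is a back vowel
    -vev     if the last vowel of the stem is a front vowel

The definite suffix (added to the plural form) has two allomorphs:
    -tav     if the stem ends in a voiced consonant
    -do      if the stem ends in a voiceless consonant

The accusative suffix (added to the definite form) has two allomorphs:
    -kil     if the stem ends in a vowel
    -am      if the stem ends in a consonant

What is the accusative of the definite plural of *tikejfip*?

*tikejfip*: last vowel = /i/, a front vowel → -vev → *tikejfipvev*.
The plural form *tikejfipvev*: final consonant = /v/, voiced → -tav → *tikejfipvevtav*.
The final sound of the definite form *tikejfipvevtav* is /v/, which is a consonant, so the accusative suffix is -am, giving *tikejfipvevtavam*.

tikejfipvevtavam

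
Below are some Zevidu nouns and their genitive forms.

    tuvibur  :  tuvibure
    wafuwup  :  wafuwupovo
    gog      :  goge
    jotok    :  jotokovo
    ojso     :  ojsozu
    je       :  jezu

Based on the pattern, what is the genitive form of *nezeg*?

The suffix is conditioned by the final sound: -ovo when the stem ends in a voiceless consonant (*wafuwup*, *jotok*); -e when the stem ends in a voiced consonant (*tuvibur*, *gog*); -zu when the stem ends in a vowel (*ojso*, *je*).
*nezeg* — final sound /g/ (a voiced consonant) → -e → *nezege*.

nezege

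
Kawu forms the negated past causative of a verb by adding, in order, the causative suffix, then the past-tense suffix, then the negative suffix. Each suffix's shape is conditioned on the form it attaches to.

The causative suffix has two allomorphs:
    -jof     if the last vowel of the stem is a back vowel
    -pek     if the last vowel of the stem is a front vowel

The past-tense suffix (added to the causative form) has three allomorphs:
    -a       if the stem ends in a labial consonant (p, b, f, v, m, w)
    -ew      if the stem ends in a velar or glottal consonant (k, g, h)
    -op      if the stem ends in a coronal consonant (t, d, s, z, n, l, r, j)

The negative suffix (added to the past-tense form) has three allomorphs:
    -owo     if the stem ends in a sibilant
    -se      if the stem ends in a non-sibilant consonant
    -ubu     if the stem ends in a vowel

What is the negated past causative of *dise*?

*dise* — last vowel /e/ (a front vowel) → -pek → *disepek*.
The causative form *disepek*: final consonant = /k/, velar/glottal → -ew → *disepekew*.
The past-tense form *disepekew*: final sound = /w/, a non-sibilant consonant → -se → *disepekewse*.

disepekewse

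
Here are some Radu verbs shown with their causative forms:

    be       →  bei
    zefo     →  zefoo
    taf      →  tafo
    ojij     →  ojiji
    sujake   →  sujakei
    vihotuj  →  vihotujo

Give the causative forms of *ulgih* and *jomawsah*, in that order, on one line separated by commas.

The alternation tracks the last vowel of the stem — -i when the last vowel of the stem is a front vowel (*be*, *ojij*, *sujake*); -o when the last vowel of the stem is a back vowel (*zefo*, *taf*, *vihotuj*).
*ulgih* — last vowel /i/ (a front vowel) → -i → *ulgihi*.
Since the last vowel of *jomawsah* is /a/ (a back vowel), it takes -o, giving *jomawsaho*.

ulgihi, jomawsaho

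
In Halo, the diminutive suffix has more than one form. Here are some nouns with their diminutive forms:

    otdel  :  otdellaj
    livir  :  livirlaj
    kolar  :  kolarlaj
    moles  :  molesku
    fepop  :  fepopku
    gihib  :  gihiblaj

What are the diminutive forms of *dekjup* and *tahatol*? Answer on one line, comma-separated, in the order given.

The pattern is voicing of the final consonant: -ku when the stem ends in a voiceless consonant (*moles*, *fepop*); -laj when the stem ends in a voiced consonant (*otdel*, *livir*, *kolar*, *gihib*).
The final consonant of *dekjup* is /p/, which is voiceless, so the suffix is -ku, giving *dekjupku*.
The final consonant of *tahatol* is /l/, which is voiced, so the suffix is -laj, giving *tahatollaj*.

dekjupku, tahatollaj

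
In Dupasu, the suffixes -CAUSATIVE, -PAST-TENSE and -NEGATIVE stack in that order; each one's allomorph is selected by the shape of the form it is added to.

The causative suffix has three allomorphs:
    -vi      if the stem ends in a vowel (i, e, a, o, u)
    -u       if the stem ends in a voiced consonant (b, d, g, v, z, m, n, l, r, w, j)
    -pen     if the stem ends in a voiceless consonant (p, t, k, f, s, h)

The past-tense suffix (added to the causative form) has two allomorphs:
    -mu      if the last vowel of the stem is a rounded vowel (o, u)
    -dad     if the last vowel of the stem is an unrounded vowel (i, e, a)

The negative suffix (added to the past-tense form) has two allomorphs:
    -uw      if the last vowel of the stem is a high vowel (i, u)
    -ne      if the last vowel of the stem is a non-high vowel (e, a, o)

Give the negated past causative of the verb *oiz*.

oizumuuw

The final sound of *oiz* is /z/, which is a voiced consonant, so the causative suffix is -u, giving *oizu*.
The causative form *oizu* — last vowel /u/ (a rounded vowel) → -mu → *oizumu*.
The past-tense form *oizumu* — last vowel /u/ (a high vowel) → -uw → *oizumuuw*.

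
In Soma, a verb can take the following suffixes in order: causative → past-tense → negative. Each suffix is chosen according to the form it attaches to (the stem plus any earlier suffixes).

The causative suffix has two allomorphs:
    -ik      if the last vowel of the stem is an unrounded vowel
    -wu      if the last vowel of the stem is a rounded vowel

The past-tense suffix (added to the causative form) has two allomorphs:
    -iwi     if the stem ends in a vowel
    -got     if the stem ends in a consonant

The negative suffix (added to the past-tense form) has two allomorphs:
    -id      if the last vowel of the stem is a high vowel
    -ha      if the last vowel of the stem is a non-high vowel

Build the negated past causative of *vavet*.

*vavet* — last vowel /e/ (an unrounded vowel) → -ik → *vavetik*.
The causative form *vavetik*: final sound = /k/, a consonant → -got → *vavetikgot*.
Since the last vowel of the past-tense form *vavetikgot* is /o/ (a non-high vowel), it takes -ha, giving *vavetikgotha*.

vavetikgotha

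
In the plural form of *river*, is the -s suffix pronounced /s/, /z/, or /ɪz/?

/z/

The stem *river* ends in a voiced non-sibilant sound.
The plural suffix surfaces as /ɪz/ after sibilants, /s/ after other voiceless consonants, and /z/ after other voiced sounds.
So the plural -s on *river* is pronounced /z/.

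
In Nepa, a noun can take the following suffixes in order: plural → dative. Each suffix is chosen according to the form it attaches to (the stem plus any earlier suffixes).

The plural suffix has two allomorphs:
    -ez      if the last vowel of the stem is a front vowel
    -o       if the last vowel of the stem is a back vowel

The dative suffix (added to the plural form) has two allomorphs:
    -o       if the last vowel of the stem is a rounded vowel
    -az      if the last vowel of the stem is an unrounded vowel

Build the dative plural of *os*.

The last vowel of *os* is /o/, which is a back vowel, so the plural suffix is -o, giving *oso*.
Since the last vowel of the plural form *oso* is /o/ (a rounded vowel), it takes -o, giving *osoo*.

osoo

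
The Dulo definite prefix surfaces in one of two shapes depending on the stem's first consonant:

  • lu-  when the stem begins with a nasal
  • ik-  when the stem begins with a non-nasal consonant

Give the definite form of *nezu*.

lunezu

Since the first consonant of *nezu* is /n/ (a nasal), it takes lu-, giving *lunezu*.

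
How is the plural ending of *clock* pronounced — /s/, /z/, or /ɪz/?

/s/

The stem *clock* ends in a voiceless non-sibilant consonant.
The plural suffix surfaces as /ɪz/ after sibilants, /s/ after other voiceless consonants, and /z/ after other voiced sounds.
So the plural -s on *clock* is pronounced /s/.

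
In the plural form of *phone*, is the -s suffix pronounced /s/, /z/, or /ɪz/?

/z/

The stem *phone* ends in a voiced non-sibilant sound.
The plural suffix surfaces as /ɪz/ after sibilants, /s/ after other voiceless consonants, and /z/ after other voiced sounds.
So the plural -s on *phone* is pronounced /z/.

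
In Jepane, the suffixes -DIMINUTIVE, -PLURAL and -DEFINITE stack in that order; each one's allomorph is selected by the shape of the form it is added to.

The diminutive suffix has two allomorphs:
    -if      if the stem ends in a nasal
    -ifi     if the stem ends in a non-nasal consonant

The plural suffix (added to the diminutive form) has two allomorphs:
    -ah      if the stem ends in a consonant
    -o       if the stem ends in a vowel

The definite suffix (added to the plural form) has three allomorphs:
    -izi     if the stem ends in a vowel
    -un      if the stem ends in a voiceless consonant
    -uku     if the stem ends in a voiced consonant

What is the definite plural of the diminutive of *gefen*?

*gefen*: final consonant = /n/, a nasal → -if → *gefenif*.
The final sound of the diminutive form *gefenif* is /f/, which is a consonant, so the plural suffix is -ah, giving *gefenifah*.
The plural form *gefenifah* — final sound /h/ (a voiceless consonant) → -un → *gefenifahun*.

gefenifahun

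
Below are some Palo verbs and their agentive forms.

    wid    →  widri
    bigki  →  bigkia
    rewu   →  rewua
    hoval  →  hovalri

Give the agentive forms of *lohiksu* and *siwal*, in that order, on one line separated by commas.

Looking at the final sound of each stem: -ri when the stem ends in a consonant (*wid*, *hoval*); -a when the stem ends in a vowel (*bigki*, *rewu*).
Since the final sound of *lohiksu* is /u/ (a vowel), it takes -a, giving *lohiksua*.
*siwal*: final sound = /l/, a consonant → -ri → *siwalri*.

lohiksua, siwalri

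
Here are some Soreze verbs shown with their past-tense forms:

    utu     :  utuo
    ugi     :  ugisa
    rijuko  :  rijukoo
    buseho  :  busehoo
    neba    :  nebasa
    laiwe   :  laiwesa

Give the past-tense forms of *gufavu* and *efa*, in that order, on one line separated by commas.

The pattern is rounding harmony: -o when the last vowel of the stem is a rounded vowel (*utu*, *rijuko*, *buseho*); -sa when the last vowel of the stem is an unrounded vowel (*ugi*, *neba*, *laiwe*).
*gufavu* — last vowel /u/ (a rounded vowel) → -o → *gufavuo*.
Since the last vowel of *efa* is /a/ (an unrounded vowel), it takes -sa, giving *efasa*.

gufavuo, efasa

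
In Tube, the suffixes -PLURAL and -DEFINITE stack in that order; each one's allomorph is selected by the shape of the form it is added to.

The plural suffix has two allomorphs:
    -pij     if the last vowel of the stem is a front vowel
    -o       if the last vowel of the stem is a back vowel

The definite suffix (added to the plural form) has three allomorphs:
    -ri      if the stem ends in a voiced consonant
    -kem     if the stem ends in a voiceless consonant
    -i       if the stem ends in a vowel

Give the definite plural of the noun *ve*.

vepijri

The last vowel of *ve* is /e/, which is a front vowel, so the plural suffix is -pij, giving *vepij*.
The plural form *vepij*: final sound = /j/, a voiced consonant → -ri → *vepijri*.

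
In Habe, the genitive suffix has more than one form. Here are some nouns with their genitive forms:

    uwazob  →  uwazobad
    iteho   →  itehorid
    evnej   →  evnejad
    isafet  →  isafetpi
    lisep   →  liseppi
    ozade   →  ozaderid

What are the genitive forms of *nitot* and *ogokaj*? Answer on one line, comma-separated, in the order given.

nitotpi, ogokajad

Looking at the final sound of each stem: -pi when the stem ends in a voiceless consonant (*isafet*, *lisep*); -ad when the stem ends in a voiced consonant (*uwazob*, *evnej*); -rid when the stem ends in a vowel (*iteho*, *ozade*).
The final sound of *nitot* is /t/, which is a voiceless consonant, so the suffix is -pi, giving *nitotpi*.
The final sound of *ogokaj* is /j/, which is a voiced consonant, so the suffix is -ad, giving *ogokajad*.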